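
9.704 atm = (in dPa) 9.833e+06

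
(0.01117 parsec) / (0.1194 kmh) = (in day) 1.203e+11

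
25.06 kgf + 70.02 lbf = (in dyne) 5.572e+07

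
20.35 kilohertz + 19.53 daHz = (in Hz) 2.055e+04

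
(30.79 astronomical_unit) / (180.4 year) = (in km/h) 2915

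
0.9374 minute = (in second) 56.24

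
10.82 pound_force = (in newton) 48.13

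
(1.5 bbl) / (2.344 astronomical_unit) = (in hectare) 6.801e-17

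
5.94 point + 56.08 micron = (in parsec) 6.973e-20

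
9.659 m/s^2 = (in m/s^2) 9.659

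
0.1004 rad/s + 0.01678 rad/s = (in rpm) 1.119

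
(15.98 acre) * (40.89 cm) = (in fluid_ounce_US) 8.941e+08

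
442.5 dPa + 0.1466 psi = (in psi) 0.153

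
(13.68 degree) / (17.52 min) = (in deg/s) 0.01301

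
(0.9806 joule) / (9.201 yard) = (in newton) 0.1166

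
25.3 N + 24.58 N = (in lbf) 11.21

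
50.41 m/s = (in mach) 0.148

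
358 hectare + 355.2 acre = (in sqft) 5.401e+07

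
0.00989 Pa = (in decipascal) 0.0989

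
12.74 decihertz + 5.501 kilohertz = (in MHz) 0.005502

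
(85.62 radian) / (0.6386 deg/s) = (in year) 0.0002436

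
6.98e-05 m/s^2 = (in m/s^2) 6.98e-05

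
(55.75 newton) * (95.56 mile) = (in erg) 8.574e+13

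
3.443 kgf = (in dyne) 3.376e+06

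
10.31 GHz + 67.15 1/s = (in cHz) 1.031e+12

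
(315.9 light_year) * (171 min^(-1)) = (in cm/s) 8.518e+20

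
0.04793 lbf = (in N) 0.2132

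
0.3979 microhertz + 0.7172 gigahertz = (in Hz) 7.172e+08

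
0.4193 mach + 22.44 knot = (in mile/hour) 345.2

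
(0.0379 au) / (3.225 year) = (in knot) 108.4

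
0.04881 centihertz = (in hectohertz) 4.881e-06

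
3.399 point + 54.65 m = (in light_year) 5.777e-15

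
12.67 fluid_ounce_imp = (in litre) 0.36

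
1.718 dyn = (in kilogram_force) 1.752e-06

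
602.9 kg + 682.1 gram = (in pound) 1331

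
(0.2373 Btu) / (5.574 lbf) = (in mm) 1.01e+04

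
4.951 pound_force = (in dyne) 2.202e+06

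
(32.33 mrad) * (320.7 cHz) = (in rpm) 0.9901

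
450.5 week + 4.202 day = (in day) 3158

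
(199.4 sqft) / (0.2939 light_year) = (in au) 4.454e-26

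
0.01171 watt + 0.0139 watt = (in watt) 0.02561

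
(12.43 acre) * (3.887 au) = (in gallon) 7.727e+18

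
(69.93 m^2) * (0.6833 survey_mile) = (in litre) 7.69e+07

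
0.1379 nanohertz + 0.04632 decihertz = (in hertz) 0.004632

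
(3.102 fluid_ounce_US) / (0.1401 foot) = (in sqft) 0.02312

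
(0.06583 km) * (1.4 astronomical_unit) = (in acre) 3.407e+09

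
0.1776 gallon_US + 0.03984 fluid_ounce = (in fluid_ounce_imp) 23.7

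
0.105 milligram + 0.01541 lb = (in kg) 0.00699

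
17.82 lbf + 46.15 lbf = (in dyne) 2.846e+07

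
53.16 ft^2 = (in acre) 0.00122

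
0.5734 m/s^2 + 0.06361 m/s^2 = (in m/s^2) 0.637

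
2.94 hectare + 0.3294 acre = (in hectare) 3.073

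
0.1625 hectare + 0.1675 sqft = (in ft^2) 1.749e+04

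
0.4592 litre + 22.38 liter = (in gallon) 6.033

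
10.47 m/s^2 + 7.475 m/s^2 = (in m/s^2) 17.95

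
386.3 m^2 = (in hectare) 0.03863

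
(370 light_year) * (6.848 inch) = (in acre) 1.505e+14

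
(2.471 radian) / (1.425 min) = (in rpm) 0.276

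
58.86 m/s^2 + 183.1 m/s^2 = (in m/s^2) 242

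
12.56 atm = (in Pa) 1.273e+06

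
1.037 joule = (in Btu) 0.0009829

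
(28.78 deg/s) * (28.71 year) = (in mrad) 4.548e+11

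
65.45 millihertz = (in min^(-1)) 3.927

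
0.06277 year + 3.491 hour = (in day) 23.06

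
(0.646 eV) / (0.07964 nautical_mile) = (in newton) 7.017e-22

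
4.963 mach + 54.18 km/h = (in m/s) 1705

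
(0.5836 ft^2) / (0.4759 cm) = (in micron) 1.139e+07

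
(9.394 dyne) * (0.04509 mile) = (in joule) 0.006817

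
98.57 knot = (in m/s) 50.71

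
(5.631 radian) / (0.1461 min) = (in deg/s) 36.8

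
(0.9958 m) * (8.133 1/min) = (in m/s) 0.135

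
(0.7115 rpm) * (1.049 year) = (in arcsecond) 5.084e+11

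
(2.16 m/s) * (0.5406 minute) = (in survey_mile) 0.04353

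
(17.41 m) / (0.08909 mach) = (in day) 6.643e-06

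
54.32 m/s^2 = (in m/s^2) 54.32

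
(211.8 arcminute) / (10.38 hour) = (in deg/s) 9.447e-05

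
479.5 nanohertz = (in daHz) 4.795e-08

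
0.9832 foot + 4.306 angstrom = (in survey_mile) 0.0001862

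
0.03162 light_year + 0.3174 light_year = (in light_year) 0.349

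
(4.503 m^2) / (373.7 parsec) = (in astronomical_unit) 2.61e-30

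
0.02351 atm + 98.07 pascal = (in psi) 0.3597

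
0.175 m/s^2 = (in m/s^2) 0.175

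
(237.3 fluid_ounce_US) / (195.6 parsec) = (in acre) 2.873e-25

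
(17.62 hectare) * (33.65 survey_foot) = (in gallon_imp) 3.975e+08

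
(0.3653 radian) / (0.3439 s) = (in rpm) 10.14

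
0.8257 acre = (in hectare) 0.3341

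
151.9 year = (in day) 5.544e+04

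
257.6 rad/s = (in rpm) 2460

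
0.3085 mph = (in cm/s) 13.79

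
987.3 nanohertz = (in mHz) 0.0009873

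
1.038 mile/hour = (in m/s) 0.464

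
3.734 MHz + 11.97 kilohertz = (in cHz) 3.746e+08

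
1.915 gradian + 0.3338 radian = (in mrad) 363.9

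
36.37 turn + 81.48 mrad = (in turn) 36.38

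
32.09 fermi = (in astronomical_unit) 2.145e-25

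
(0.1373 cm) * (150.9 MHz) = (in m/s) 2.072e+05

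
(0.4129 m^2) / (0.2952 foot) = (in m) 4.589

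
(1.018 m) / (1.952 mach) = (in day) 1.773e-08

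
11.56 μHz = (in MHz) 1.156e-11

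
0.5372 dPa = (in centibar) 5.372e-05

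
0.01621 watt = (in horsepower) 2.174e-05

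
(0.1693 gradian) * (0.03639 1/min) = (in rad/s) 1.613e-06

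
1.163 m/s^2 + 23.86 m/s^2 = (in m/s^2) 25.02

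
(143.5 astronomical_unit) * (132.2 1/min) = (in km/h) 1.703e+14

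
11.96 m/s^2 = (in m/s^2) 11.96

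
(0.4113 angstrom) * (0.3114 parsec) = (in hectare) 39.52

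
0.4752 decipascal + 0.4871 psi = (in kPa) 3.358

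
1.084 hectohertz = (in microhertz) 1.084e+08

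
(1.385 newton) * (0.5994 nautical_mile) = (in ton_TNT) 3.675e-07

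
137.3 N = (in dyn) 1.373e+07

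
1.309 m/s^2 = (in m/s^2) 1.309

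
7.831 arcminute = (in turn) 0.0003625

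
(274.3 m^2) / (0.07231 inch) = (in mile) 92.8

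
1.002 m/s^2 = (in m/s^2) 1.002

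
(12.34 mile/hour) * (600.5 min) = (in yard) 2.174e+05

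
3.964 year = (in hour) 3.472e+04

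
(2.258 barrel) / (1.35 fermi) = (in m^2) 2.659e+14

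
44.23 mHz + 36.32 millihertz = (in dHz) 0.8055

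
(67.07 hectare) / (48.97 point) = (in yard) 4.246e+07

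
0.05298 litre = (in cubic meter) 5.298e-05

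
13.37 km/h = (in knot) 7.219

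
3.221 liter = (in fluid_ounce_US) 108.9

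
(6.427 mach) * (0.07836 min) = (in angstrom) 1.029e+14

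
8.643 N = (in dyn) 8.643e+05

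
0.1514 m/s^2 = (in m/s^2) 0.1514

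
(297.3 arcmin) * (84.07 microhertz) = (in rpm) 6.943e-05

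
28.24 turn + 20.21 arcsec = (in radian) 177.4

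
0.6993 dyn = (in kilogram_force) 7.131e-07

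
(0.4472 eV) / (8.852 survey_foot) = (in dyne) 2.656e-15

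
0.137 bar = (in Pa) 1.37e+04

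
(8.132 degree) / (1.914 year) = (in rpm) 2.245e-08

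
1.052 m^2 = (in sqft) 11.32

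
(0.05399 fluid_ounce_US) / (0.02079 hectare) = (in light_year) 8.118e-25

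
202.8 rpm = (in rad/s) 21.24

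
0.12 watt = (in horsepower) 0.0001609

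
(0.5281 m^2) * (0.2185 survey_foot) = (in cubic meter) 0.03517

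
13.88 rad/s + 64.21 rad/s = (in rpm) 745.7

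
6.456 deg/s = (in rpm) 1.076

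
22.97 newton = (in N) 22.97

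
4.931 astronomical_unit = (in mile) 4.584e+08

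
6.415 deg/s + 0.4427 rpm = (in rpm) 1.512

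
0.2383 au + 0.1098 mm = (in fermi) 3.565e+25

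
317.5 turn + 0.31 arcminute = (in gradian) 1.27e+05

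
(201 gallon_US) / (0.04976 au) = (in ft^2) 1.1e-09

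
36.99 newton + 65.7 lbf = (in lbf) 74.02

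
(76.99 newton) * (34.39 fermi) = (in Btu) 2.51e-15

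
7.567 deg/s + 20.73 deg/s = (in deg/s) 28.3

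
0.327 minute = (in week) 3.244e-05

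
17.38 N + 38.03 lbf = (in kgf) 19.02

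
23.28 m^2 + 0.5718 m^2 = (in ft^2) 256.7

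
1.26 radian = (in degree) 72.19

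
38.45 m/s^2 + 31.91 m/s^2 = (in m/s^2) 70.36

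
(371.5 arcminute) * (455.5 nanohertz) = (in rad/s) 4.922e-08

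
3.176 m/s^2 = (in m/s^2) 3.176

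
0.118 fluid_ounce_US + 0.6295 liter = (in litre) 0.633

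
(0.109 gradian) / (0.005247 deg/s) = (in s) 18.7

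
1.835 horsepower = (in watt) 1368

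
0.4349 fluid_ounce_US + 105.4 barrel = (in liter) 1.676e+04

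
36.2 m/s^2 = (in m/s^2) 36.2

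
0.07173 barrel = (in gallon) 3.013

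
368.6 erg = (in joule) 3.686e-05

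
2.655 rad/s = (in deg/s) 152.1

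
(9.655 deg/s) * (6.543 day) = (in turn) 1.516e+04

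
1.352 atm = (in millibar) 1370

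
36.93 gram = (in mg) 3.693e+04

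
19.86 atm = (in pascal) 2.012e+06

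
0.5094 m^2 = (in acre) 0.0001259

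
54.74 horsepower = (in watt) 4.082e+04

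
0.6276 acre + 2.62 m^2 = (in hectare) 0.2542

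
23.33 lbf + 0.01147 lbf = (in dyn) 1.038e+07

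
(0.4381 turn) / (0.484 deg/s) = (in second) 325.9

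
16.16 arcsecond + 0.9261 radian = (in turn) 0.1474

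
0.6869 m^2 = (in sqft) 7.394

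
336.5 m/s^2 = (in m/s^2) 336.5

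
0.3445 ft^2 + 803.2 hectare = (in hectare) 803.2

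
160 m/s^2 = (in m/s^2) 160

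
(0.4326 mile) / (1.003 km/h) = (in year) 7.924e-05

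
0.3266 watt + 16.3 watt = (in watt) 16.63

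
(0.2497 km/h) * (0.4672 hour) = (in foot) 382.7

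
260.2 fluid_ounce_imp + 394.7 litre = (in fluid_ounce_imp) 1.415e+04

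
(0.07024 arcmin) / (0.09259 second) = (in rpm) 0.002107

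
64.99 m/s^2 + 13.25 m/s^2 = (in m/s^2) 78.24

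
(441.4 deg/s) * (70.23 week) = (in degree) 1.875e+10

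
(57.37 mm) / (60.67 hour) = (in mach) 7.714e-10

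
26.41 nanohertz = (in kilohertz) 2.641e-11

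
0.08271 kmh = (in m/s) 0.02298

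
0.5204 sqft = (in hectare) 4.835e-06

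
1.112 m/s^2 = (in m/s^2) 1.112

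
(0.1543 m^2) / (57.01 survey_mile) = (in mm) 0.001682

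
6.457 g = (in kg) 0.006457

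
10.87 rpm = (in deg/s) 65.22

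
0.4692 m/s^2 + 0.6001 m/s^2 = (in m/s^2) 1.069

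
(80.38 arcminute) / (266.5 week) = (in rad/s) 1.451e-10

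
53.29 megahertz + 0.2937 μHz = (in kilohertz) 5.329e+04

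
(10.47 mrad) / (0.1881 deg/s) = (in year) 1.011e-07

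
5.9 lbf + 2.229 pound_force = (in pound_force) 8.129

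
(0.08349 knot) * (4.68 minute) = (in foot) 39.57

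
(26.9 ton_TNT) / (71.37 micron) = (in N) 1.577e+15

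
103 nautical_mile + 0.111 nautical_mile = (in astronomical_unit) 1.276e-06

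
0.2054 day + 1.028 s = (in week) 0.02934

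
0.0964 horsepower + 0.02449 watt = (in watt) 71.91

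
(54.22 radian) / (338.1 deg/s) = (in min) 0.1531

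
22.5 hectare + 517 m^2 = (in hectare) 22.55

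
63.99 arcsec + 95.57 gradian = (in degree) 86.03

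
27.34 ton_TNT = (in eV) 7.14e+29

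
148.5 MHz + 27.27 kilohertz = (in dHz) 1.485e+09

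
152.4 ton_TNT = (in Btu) 6.044e+08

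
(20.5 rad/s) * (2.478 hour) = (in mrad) 1.829e+08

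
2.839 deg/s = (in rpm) 0.4732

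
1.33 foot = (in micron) 4.054e+05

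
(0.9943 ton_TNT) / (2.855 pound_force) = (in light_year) 3.463e-08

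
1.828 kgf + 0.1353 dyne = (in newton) 17.93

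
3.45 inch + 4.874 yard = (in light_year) 4.803e-16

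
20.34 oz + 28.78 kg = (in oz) 1036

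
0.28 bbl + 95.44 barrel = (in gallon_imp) 3348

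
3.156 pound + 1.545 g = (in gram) 1433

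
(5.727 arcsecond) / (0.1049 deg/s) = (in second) 0.01517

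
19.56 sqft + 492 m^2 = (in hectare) 0.04938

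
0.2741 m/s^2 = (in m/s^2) 0.2741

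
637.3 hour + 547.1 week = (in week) 550.9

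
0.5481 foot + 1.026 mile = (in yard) 1806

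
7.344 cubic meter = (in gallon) 1940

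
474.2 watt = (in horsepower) 0.6359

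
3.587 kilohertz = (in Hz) 3587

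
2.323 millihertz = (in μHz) 2323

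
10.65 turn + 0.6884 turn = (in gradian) 4535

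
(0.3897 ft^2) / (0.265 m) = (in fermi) 1.366e+14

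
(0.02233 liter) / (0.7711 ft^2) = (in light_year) 3.295e-20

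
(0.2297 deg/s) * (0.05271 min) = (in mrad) 12.68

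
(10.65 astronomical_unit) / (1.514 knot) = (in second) 2.046e+12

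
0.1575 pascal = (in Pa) 0.1575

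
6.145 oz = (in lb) 0.3841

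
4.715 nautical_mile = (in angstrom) 8.732e+13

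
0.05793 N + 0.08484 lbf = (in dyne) 4.353e+04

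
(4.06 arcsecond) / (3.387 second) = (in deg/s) 0.000333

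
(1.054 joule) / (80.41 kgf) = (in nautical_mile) 7.217e-07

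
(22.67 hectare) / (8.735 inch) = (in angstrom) 1.022e+16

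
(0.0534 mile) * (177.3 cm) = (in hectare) 0.01524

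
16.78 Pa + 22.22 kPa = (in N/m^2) 2.224e+04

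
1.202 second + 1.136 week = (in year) 0.02179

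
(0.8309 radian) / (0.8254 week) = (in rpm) 1.589e-05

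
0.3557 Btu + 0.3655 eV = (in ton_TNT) 8.969e-08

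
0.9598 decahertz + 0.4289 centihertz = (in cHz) 960.2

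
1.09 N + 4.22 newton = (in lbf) 1.194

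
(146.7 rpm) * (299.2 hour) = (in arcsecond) 3.413e+12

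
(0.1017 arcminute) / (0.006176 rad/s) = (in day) 5.544e-08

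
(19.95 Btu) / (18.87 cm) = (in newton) 1.115e+05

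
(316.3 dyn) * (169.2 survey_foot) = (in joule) 0.1631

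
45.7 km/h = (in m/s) 12.69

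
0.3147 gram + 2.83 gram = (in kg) 0.003145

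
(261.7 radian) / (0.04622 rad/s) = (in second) 5662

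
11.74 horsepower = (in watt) 8755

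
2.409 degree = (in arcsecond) 8672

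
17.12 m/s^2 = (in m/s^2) 17.12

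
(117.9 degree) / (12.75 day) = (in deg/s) 0.000107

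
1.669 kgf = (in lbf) 3.68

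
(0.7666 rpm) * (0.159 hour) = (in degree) 2633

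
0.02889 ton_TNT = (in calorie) 2.889e+07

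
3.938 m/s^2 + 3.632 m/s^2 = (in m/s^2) 7.57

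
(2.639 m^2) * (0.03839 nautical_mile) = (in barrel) 1180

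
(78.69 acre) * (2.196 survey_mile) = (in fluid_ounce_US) 3.806e+13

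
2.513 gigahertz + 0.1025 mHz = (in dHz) 2.513e+10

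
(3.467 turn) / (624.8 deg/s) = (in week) 3.303e-06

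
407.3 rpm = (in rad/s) 42.65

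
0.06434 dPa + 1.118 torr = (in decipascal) 1491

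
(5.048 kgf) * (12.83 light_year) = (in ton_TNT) 1.436e+09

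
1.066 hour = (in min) 63.96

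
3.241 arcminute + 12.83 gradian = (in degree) 11.6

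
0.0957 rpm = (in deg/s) 0.5742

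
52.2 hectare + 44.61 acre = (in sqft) 7.562e+06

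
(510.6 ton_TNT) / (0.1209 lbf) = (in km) 3.972e+09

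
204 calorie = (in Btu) 0.809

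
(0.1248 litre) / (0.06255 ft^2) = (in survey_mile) 1.334e-05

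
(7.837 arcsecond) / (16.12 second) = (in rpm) 2.251e-05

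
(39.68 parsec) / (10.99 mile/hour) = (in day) 2.884e+12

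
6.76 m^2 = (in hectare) 0.000676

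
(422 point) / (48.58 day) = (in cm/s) 3.547e-06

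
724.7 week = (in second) 4.383e+08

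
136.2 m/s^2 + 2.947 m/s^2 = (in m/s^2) 139.1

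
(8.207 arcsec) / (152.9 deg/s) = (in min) 2.485e-07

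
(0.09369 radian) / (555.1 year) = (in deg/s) 3.066e-10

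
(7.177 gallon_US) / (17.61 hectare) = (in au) 1.031e-18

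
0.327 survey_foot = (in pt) 282.5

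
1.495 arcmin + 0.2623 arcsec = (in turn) 6.942e-05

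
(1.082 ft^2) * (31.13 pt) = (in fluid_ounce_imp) 38.85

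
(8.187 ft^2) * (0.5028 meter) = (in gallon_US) 101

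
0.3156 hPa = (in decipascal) 315.6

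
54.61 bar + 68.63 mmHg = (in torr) 4.103e+04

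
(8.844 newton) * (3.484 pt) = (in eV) 6.784e+16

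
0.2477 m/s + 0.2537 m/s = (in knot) 0.9746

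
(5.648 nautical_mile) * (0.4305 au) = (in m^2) 6.736e+14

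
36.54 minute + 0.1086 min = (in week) 0.003636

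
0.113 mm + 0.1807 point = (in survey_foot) 0.0005799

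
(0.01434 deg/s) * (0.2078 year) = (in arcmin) 5.638e+06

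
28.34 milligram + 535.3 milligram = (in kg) 0.0005636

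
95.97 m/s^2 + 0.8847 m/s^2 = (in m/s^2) 96.85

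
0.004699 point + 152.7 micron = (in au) 1.032e-15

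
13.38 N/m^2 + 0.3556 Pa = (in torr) 0.103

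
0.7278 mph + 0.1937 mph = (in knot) 0.8008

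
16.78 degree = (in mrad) 292.9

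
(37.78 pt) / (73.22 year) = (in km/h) 2.078e-11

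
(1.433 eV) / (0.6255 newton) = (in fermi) 0.0003671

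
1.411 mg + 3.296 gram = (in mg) 3297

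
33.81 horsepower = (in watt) 2.521e+04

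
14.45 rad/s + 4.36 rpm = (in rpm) 142.3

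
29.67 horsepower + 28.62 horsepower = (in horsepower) 58.29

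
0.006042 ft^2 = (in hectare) 5.613e-08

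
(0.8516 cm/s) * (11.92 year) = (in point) 9.074e+09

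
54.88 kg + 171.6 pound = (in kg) 132.7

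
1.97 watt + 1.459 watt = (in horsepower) 0.004598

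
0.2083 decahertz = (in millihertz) 2083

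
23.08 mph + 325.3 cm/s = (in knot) 26.38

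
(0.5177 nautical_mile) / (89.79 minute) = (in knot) 0.3459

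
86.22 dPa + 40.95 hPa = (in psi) 0.5952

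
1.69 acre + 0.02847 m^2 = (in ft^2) 7.362e+04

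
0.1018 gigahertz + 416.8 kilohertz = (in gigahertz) 0.1022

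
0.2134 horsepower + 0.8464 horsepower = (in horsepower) 1.06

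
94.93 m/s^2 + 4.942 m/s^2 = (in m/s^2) 99.87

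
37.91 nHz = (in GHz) 3.791e-17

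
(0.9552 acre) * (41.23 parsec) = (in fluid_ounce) 1.663e+26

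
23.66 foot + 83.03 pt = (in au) 4.84e-11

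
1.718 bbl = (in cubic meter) 0.2731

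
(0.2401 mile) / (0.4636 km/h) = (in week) 0.004961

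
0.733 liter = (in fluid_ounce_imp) 25.8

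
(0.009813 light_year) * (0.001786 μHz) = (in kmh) 5.969e+05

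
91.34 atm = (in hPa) 9.255e+04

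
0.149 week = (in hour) 25.03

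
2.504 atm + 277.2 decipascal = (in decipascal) 2.537e+06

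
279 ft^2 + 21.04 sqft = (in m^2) 27.87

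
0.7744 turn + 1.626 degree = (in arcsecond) 1.009e+06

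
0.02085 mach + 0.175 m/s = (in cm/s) 727.4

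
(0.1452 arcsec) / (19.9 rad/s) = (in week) 5.849e-14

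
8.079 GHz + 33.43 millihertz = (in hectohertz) 8.079e+07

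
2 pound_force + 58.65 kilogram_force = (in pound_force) 131.3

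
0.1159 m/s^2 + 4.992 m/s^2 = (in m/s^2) 5.108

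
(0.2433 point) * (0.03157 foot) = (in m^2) 8.259e-07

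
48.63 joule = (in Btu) 0.04609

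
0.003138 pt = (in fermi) 1.107e+09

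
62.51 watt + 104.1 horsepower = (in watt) 7.769e+04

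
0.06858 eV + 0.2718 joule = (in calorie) 0.06496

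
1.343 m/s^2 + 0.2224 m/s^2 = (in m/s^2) 1.565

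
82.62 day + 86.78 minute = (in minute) 1.191e+05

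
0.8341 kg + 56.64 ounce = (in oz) 86.06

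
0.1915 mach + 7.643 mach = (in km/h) 9604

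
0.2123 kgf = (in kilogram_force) 0.2123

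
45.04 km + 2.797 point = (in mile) 27.99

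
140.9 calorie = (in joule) 589.5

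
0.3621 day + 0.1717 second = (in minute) 521.4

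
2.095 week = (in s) 1.267e+06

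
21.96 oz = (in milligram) 6.226e+05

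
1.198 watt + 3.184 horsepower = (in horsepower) 3.186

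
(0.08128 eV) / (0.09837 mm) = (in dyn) 1.324e-11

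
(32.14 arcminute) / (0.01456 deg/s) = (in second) 36.79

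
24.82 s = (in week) 4.104e-05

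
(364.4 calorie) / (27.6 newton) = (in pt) 1.566e+05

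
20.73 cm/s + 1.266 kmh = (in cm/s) 55.9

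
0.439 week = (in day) 3.073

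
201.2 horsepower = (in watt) 1.5e+05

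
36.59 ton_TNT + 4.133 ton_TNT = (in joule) 1.704e+11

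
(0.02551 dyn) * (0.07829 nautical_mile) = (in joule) 3.699e-05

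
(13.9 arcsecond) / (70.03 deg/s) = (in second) 5.514e-05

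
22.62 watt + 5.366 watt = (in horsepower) 0.03753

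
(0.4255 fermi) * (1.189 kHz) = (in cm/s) 5.059e-11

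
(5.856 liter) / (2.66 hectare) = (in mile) 1.368e-10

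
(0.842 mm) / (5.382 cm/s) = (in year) 4.961e-10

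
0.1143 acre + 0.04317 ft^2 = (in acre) 0.1143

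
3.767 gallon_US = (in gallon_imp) 3.137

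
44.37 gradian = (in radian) 0.697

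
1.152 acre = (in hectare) 0.4662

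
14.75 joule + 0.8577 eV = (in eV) 9.206e+19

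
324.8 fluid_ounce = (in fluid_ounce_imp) 338.1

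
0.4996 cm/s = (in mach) 1.467e-05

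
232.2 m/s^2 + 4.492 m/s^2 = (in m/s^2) 236.7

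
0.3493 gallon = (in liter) 1.322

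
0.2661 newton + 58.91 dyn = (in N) 0.2667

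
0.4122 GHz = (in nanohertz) 4.122e+17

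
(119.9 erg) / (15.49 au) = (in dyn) 5.174e-13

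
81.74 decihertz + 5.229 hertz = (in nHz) 1.34e+10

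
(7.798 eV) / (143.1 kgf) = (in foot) 2.921e-21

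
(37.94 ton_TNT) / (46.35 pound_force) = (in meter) 7.699e+08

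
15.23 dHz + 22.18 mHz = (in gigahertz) 1.545e-09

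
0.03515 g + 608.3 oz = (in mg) 1.725e+07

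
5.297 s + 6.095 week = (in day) 42.67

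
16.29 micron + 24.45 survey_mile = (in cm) 3.935e+06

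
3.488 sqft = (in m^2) 0.324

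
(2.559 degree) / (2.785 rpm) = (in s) 0.1531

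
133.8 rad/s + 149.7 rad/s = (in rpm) 2707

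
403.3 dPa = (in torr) 0.3025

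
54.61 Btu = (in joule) 5.762e+04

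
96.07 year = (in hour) 8.416e+05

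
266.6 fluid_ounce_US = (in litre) 7.884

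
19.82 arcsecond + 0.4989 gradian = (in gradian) 0.505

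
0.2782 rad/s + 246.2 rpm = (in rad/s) 26.06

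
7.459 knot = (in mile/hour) 8.584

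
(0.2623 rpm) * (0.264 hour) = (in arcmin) 8.974e+04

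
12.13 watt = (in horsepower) 0.01627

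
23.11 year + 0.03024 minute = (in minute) 1.215e+07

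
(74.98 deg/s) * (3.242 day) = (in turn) 5.834e+04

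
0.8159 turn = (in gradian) 326.4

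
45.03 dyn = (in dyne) 45.03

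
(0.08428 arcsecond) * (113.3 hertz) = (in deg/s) 0.002652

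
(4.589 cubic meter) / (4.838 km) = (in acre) 2.344e-07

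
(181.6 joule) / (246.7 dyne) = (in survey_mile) 45.74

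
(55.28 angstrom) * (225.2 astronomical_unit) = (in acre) 46.02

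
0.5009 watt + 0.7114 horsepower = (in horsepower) 0.7121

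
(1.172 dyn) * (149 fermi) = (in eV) 10.9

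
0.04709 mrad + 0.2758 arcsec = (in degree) 0.002775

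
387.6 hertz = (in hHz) 3.876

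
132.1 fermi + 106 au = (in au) 106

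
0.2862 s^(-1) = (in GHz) 2.862e-10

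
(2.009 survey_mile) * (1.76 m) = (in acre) 1.406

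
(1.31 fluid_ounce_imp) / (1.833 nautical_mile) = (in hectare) 1.096e-12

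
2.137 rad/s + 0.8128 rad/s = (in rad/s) 2.95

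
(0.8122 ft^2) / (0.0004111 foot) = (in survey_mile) 0.3742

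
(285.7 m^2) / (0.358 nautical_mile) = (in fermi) 4.309e+14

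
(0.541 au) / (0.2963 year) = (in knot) 1.684e+04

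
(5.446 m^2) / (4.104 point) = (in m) 3762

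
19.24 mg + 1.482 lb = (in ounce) 23.71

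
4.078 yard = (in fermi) 3.729e+15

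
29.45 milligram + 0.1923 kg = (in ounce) 6.784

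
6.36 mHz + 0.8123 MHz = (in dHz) 8.123e+06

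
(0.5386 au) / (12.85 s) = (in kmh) 2.257e+10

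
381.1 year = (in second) 1.202e+10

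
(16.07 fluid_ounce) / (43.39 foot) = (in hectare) 3.593e-09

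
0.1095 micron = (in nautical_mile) 5.913e-11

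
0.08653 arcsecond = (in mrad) 0.0004195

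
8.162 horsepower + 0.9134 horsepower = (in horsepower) 9.075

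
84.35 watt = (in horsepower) 0.1131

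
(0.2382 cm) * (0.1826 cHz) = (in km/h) 1.566e-05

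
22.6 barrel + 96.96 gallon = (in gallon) 1046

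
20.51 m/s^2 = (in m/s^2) 20.51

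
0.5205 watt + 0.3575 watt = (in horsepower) 0.001177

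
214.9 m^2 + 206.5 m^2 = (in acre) 0.1041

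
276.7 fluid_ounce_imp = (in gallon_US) 2.077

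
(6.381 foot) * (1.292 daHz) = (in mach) 0.0738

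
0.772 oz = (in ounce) 0.772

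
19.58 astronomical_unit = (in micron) 2.929e+18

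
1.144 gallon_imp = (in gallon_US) 1.374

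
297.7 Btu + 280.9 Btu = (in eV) 3.81e+24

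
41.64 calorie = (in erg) 1.742e+09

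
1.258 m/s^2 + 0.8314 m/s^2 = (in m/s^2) 2.089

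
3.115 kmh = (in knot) 1.682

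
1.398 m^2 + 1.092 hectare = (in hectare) 1.092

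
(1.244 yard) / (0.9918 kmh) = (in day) 4.779e-05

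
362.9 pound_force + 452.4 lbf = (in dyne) 3.627e+08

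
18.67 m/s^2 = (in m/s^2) 18.67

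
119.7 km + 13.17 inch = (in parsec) 3.879e-12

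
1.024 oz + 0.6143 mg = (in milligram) 2.903e+04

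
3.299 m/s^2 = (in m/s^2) 3.299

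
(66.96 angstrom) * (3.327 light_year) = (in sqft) 2.269e+09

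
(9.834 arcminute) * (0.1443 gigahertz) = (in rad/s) 4.128e+05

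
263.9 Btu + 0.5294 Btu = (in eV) 1.741e+24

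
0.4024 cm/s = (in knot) 0.007822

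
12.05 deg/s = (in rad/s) 0.2103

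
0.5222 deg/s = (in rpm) 0.08703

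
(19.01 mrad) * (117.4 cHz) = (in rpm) 0.2131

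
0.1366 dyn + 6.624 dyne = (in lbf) 1.52e-05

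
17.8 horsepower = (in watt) 1.327e+04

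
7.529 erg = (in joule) 7.529e-07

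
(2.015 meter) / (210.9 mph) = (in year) 6.777e-10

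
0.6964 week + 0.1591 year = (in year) 0.1725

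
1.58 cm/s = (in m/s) 0.0158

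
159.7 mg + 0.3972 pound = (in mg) 1.803e+05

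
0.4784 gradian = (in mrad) 7.515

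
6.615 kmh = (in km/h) 6.615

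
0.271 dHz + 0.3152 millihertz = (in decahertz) 0.002742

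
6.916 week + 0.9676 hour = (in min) 6.977e+04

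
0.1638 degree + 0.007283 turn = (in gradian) 3.095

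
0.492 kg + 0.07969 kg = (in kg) 0.5717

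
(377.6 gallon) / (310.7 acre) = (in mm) 0.001137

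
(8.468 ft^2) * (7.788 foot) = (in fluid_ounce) 6.315e+04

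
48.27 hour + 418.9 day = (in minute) 6.061e+05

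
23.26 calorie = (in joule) 97.32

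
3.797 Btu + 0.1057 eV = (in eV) 2.5e+22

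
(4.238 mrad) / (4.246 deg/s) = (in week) 9.456e-08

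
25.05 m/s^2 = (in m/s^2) 25.05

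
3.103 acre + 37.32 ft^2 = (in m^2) 1.256e+04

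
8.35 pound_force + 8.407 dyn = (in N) 37.14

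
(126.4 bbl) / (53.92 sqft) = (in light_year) 4.24e-16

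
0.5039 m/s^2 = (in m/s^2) 0.5039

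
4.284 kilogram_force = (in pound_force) 9.445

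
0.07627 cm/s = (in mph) 0.001706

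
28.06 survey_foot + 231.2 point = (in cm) 863.4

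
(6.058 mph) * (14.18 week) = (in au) 0.0001553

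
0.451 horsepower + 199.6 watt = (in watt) 535.9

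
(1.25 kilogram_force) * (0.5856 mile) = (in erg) 1.155e+11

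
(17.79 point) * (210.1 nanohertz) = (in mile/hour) 2.95e-09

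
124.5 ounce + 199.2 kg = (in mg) 2.027e+08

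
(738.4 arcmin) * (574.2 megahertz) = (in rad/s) 1.233e+08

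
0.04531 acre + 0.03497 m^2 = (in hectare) 0.01834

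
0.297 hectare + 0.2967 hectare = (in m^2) 5937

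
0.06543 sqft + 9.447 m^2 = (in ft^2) 101.8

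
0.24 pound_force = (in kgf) 0.1089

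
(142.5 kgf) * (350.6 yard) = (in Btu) 424.6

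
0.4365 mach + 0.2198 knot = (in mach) 0.4368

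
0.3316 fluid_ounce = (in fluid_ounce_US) 0.3316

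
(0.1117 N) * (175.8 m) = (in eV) 1.226e+20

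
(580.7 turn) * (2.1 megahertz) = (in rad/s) 7.662e+09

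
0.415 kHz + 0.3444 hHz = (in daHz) 44.94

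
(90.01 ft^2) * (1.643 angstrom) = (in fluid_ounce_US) 4.646e-05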